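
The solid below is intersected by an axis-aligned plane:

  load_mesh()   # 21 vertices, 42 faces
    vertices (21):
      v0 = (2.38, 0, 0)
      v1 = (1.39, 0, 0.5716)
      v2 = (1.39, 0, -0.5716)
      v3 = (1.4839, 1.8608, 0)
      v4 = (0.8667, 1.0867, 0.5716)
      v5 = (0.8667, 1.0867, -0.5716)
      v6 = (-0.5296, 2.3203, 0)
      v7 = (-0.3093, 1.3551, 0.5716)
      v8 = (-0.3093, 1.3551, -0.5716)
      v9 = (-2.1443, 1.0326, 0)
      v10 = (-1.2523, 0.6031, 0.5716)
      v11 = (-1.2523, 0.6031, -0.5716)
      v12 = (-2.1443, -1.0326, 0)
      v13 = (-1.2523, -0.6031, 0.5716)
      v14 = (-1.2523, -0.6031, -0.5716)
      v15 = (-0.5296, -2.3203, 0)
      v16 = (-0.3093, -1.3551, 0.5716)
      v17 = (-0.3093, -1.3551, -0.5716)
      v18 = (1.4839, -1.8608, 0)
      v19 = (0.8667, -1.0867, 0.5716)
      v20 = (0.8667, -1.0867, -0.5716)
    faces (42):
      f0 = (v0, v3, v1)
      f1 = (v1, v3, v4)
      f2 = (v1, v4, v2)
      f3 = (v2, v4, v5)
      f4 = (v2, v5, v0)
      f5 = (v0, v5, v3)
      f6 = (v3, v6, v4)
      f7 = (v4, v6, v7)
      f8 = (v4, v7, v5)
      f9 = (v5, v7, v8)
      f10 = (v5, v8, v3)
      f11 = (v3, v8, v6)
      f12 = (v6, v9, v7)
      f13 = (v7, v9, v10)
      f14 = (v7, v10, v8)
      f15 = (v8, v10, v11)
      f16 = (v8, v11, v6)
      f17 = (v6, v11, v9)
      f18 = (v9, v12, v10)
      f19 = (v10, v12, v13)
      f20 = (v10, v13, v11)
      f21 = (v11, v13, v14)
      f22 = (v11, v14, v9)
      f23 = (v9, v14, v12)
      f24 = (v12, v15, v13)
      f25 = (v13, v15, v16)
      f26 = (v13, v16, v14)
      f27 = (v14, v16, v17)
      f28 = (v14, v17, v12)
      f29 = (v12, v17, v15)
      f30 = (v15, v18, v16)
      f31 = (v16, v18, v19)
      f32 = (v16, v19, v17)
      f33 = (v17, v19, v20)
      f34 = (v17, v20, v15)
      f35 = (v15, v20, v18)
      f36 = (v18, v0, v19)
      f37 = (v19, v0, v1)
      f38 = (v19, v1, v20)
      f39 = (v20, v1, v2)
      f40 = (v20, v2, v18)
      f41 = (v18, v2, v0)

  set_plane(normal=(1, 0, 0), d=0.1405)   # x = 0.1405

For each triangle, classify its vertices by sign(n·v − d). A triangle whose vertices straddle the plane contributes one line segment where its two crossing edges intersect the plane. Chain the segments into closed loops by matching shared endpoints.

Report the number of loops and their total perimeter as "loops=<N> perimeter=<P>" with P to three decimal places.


loops=2 perimeter=6.602

Straddling triangles (12 of 42):
  (v3,v6,v4) [+-+] → (0.1405, 2.16738, 0)–(0.1405, 1.72828, 0.274317)  len=0.5177
  (v4,v6,v7) [+--] → (0.1405, 1.72828, 0.274317)–(0.1405, 1.25244, 0.5716)  len=0.5611
  (v4,v7,v5) [+-+] → (0.1405, 1.25244, 0.5716)–(0.1405, 1.25244, 0.134345)  len=0.4373
  (v5,v7,v8) [+--] → (0.1405, 1.25244, 0.134345)–(0.1405, 1.25244, -0.5716)  len=0.7059
  (v5,v8,v3) [+-+] → (0.1405, 1.25244, -0.5716)–(0.1405, 1.48195, -0.428222)  len=0.2706
  (v3,v8,v6) [+--] → (0.1405, 1.48195, -0.428222)–(0.1405, 2.16738, 0)  len=0.8082
  (v15,v18,v16) [-+-] → (0.1405, -2.16738, 0)–(0.1405, -1.48195, 0.428222)  len=0.8082
  (v16,v18,v19) [-++] → (0.1405, -1.48195, 0.428222)–(0.1405, -1.25244, 0.5716)  len=0.2706
  (v16,v19,v17) [-+-] → (0.1405, -1.25244, 0.5716)–(0.1405, -1.25244, -0.134345)  len=0.7059
  (v17,v19,v20) [-++] → (0.1405, -1.25244, -0.134345)–(0.1405, -1.25244, -0.5716)  len=0.4373
  (v17,v20,v15) [-+-] → (0.1405, -1.25244, -0.5716)–(0.1405, -1.72828, -0.274317)  len=0.5611
  (v15,v20,v18) [-++] → (0.1405, -1.72828, -0.274317)–(0.1405, -2.16738, 0)  len=0.5177

Chained into 2 loop(s):
  loop 1: 6 segments, perimeter = 3.3008
  loop 2: 6 segments, perimeter = 3.3008
Total perimeter = 6.602


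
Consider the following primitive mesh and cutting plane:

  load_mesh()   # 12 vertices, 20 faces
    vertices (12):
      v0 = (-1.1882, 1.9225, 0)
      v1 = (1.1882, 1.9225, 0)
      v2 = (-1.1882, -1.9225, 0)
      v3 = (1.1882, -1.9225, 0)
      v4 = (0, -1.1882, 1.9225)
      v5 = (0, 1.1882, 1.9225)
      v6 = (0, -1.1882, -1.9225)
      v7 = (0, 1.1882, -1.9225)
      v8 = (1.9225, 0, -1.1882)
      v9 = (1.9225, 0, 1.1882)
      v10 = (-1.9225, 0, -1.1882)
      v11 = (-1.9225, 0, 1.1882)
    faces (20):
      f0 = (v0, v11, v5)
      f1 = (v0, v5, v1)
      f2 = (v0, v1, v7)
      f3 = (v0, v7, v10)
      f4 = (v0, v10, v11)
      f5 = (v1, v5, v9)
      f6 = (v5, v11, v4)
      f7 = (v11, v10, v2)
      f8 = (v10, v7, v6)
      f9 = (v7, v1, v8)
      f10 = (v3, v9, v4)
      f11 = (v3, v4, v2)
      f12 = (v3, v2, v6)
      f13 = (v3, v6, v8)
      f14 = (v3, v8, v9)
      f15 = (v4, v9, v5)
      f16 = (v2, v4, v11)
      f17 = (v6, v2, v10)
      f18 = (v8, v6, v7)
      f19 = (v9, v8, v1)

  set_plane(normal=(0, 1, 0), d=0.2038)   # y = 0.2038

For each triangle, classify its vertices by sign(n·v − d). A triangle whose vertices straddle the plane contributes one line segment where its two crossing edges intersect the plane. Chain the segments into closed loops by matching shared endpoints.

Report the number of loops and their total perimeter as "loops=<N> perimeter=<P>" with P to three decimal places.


loops=1 perimeter=12.494

Straddling triangles (10 of 20):
  (v0,v11,v5) [+-+] → (-1.84466, 0.2038, 1.06224)–(-1.59275, 0.2038, 1.31415)  len=0.3562
  (v0,v7,v10) [++-] → (-1.59275, 0.2038, -1.31415)–(-1.84466, 0.2038, -1.06224)  len=0.3562
  (v0,v10,v11) [+--] → (-1.84466, 0.2038, -1.06224)–(-1.84466, 0.2038, 1.06224)  len=2.1245
  (v1,v5,v9) [++-] → (1.59275, 0.2038, 1.31415)–(1.84466, 0.2038, 1.06224)  len=0.3562
  (v5,v11,v4) [+--] → (-1.59275, 0.2038, 1.31415)–(0, 0.2038, 1.9225)  len=1.7050
  (v10,v7,v6) [-+-] → (-1.59275, 0.2038, -1.31415)–(0, 0.2038, -1.9225)  len=1.7050
  (v7,v1,v8) [++-] → (1.84466, 0.2038, -1.06224)–(1.59275, 0.2038, -1.31415)  len=0.3562
  (v4,v9,v5) [--+] → (1.59275, 0.2038, 1.31415)–(0, 0.2038, 1.9225)  len=1.7050
  (v8,v6,v7) [--+] → (0, 0.2038, -1.9225)–(1.59275, 0.2038, -1.31415)  len=1.7050
  (v9,v8,v1) [--+] → (1.84466, 0.2038, -1.06224)–(1.84466, 0.2038, 1.06224)  len=2.1245

Chained into 1 loop(s):
  loop 1: 10 segments, perimeter = 12.4939
Total perimeter = 12.494


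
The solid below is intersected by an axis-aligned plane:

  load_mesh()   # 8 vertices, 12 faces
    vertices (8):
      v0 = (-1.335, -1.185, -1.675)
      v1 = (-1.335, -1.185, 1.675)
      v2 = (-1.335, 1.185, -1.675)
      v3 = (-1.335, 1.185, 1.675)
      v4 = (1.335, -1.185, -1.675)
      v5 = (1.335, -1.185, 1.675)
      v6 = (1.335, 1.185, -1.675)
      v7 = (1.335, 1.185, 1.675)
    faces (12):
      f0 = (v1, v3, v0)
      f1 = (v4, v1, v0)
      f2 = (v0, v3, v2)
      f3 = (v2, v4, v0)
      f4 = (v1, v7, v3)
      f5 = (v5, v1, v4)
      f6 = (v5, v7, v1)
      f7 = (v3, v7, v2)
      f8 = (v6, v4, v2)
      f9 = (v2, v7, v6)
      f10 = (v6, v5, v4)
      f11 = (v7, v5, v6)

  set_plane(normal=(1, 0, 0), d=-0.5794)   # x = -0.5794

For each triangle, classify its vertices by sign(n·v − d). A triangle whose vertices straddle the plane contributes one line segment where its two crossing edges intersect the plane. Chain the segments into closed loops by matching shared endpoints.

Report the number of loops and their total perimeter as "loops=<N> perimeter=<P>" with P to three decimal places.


loops=1 perimeter=11.440

Straddling triangles (8 of 12):
  (v4,v1,v0) [+--] → (-0.5794, -1.185, 0.726963)–(-0.5794, -1.185, -1.675)  len=2.4020
  (v2,v4,v0) [-+-] → (-0.5794, 0.514299, -1.675)–(-0.5794, -1.185, -1.675)  len=1.6993
  (v1,v7,v3) [-+-] → (-0.5794, -0.514299, 1.675)–(-0.5794, 1.185, 1.675)  len=1.6993
  (v5,v1,v4) [+-+] → (-0.5794, -1.185, 1.675)–(-0.5794, -1.185, 0.726963)  len=0.9480
  (v5,v7,v1) [++-] → (-0.5794, -0.514299, 1.675)–(-0.5794, -1.185, 1.675)  len=0.6707
  (v3,v7,v2) [-+-] → (-0.5794, 1.185, 1.675)–(-0.5794, 1.185, -0.726963)  len=2.4020
  (v6,v4,v2) [++-] → (-0.5794, 0.514299, -1.675)–(-0.5794, 1.185, -1.675)  len=0.6707
  (v2,v7,v6) [-++] → (-0.5794, 1.185, -0.726963)–(-0.5794, 1.185, -1.675)  len=0.9480

Chained into 1 loop(s):
  loop 1: 8 segments, perimeter = 11.4400
Total perimeter = 11.440


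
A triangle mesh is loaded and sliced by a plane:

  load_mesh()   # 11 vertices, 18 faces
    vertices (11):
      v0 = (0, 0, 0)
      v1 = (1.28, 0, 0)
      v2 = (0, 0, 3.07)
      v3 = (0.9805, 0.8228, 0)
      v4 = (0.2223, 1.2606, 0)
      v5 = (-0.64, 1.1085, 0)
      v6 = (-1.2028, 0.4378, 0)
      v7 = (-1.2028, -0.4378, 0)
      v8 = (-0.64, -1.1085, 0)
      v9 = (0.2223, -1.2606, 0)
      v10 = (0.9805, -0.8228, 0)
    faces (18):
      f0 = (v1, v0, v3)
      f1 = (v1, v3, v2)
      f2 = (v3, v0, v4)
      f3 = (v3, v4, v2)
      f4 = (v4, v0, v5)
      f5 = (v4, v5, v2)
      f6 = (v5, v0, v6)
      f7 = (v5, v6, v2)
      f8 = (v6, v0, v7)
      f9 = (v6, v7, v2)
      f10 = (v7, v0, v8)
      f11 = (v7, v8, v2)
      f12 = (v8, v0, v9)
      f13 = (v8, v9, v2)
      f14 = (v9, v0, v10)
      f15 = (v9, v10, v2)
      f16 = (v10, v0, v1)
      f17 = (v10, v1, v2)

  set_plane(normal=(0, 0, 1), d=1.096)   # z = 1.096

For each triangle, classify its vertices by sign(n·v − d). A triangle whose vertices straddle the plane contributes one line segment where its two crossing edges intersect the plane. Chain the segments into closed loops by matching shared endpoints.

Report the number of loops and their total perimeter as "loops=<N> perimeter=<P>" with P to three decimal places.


Straddling triangles (9 of 18):
  (v1,v3,v2) [--+] → (0.630458, 0.529058, 1.096)–(0.823036, 0, 1.096)  len=0.5630
  (v3,v4,v2) [--+] → (0.142938, 0.810562, 1.096)–(0.630458, 0.529058, 1.096)  len=0.5630
  (v4,v5,v2) [--+] → (-0.411518, 0.712762, 1.096)–(0.142938, 0.810562, 1.096)  len=0.5630
  (v5,v6,v2) [--+] → (-0.773396, 0.281504, 1.096)–(-0.411518, 0.712762, 1.096)  len=0.5630
  (v6,v7,v2) [--+] → (-0.773396, -0.281504, 1.096)–(-0.773396, 0.281504, 1.096)  len=0.5630
  (v7,v8,v2) [--+] → (-0.411518, -0.712762, 1.096)–(-0.773396, -0.281504, 1.096)  len=0.5630
  (v8,v9,v2) [--+] → (0.142938, -0.810562, 1.096)–(-0.411518, -0.712762, 1.096)  len=0.5630
  (v9,v10,v2) [--+] → (0.630458, -0.529058, 1.096)–(0.142938, -0.810562, 1.096)  len=0.5630
  (v10,v1,v2) [--+] → (0.823036, 0, 1.096)–(0.630458, -0.529058, 1.096)  len=0.5630

Chained into 1 loop(s):
  loop 1: 9 segments, perimeter = 5.0669
Total perimeter = 5.067

loops=1 perimeter=5.067


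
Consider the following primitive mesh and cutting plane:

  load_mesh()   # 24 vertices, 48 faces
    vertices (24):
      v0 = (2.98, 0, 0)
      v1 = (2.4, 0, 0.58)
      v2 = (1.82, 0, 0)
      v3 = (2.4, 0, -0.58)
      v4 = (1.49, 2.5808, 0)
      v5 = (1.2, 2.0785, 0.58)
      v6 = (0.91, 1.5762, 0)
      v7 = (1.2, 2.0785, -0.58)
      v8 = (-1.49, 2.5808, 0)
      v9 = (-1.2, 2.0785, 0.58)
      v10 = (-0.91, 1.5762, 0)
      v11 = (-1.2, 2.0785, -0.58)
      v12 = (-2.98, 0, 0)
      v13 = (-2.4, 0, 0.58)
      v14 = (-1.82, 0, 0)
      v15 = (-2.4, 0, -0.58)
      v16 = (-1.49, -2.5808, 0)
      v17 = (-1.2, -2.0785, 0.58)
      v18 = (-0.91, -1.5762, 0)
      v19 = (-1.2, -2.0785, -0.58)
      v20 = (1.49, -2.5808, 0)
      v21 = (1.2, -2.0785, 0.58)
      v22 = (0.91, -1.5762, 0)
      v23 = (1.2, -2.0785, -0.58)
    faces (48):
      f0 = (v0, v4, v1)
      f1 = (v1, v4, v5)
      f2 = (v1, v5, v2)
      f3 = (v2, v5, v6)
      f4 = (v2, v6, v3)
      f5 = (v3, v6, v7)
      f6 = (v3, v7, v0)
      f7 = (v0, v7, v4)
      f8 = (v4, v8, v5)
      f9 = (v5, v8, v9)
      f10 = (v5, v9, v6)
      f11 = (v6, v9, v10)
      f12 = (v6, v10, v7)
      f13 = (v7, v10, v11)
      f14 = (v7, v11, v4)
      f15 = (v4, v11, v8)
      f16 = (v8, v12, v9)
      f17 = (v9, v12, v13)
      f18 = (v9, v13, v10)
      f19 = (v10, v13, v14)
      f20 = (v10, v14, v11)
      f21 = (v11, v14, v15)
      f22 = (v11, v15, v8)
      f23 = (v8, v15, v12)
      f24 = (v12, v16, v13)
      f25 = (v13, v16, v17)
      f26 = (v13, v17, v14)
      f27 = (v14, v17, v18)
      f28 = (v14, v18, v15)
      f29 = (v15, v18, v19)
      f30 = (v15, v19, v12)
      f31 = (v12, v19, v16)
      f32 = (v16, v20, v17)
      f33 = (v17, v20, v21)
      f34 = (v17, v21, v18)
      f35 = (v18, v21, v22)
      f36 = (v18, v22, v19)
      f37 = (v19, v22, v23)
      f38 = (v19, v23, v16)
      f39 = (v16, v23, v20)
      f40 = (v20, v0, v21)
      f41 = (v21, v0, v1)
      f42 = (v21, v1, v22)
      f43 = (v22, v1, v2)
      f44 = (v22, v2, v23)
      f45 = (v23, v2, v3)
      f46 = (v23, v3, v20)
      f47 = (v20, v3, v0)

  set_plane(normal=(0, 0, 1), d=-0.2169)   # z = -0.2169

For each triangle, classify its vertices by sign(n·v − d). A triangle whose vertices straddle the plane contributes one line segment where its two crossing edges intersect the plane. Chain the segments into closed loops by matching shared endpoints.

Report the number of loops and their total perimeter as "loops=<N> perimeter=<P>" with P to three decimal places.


loops=2 perimeter=28.800

Straddling triangles (24 of 48):
  (v2,v6,v3) [++-] → (1.46721, 0.986756, -0.2169)–(2.0369, 0, -0.2169)  len=1.1394
  (v3,v6,v7) [-+-] → (1.46721, 0.986756, -0.2169)–(1.01845, 1.76404, -0.2169)  len=0.8975
  (v3,v7,v0) [--+] → (2.31434, 0.777287, -0.2169)–(2.7631, 0, -0.2169)  len=0.8975
  (v0,v7,v4) [+-+] → (2.31434, 0.777287, -0.2169)–(1.38155, 2.39296, -0.2169)  len=1.8656
  (v6,v10,v7) [++-] → (-0.120933, 1.76404, -0.2169)–(1.01845, 1.76404, -0.2169)  len=1.1394
  (v7,v10,v11) [-+-] → (-0.120933, 1.76404, -0.2169)–(-1.01845, 1.76404, -0.2169)  len=0.8975
  (v7,v11,v4) [--+] → (0.484033, 2.39296, -0.2169)–(1.38155, 2.39296, -0.2169)  len=0.8975
  (v4,v11,v8) [+-+] → (0.484033, 2.39296, -0.2169)–(-1.38155, 2.39296, -0.2169)  len=1.8656
  (v10,v14,v11) [++-] → (-1.58814, 0.777287, -0.2169)–(-1.01845, 1.76404, -0.2169)  len=1.1394
  (v11,v14,v15) [-+-] → (-1.58814, 0.777287, -0.2169)–(-2.0369, 0, -0.2169)  len=0.8975
  (v11,v15,v8) [--+] → (-1.83031, 1.61567, -0.2169)–(-1.38155, 2.39296, -0.2169)  len=0.8975
  (v8,v15,v12) [+-+] → (-1.83031, 1.61567, -0.2169)–(-2.7631, 0, -0.2169)  len=1.8656
  (v14,v18,v15) [++-] → (-1.46721, -0.986756, -0.2169)–(-2.0369, 0, -0.2169)  len=1.1394
  (v15,v18,v19) [-+-] → (-1.46721, -0.986756, -0.2169)–(-1.01845, -1.76404, -0.2169)  len=0.8975
  (v15,v19,v12) [--+] → (-2.31434, -0.777287, -0.2169)–(-2.7631, 0, -0.2169)  len=0.8975
  (v12,v19,v16) [+-+] → (-2.31434, -0.777287, -0.2169)–(-1.38155, -2.39296, -0.2169)  len=1.8656
  (v18,v22,v19) [++-] → (0.120933, -1.76404, -0.2169)–(-1.01845, -1.76404, -0.2169)  len=1.1394
  (v19,v22,v23) [-+-] → (0.120933, -1.76404, -0.2169)–(1.01845, -1.76404, -0.2169)  len=0.8975
  (v19,v23,v16) [--+] → (-0.484033, -2.39296, -0.2169)–(-1.38155, -2.39296, -0.2169)  len=0.8975
  (v16,v23,v20) [+-+] → (-0.484033, -2.39296, -0.2169)–(1.38155, -2.39296, -0.2169)  len=1.8656
  (v22,v2,v23) [++-] → (1.58814, -0.777287, -0.2169)–(1.01845, -1.76404, -0.2169)  len=1.1394
  (v23,v2,v3) [-+-] → (1.58814, -0.777287, -0.2169)–(2.0369, 0, -0.2169)  len=0.8975
  (v23,v3,v20) [--+] → (1.83031, -1.61567, -0.2169)–(1.38155, -2.39296, -0.2169)  len=0.8975
  (v20,v3,v0) [+-+] → (1.83031, -1.61567, -0.2169)–(2.7631, 0, -0.2169)  len=1.8656

Chained into 2 loop(s):
  loop 1: 12 segments, perimeter = 12.2215
  loop 2: 12 segments, perimeter = 16.5787
Total perimeter = 28.800


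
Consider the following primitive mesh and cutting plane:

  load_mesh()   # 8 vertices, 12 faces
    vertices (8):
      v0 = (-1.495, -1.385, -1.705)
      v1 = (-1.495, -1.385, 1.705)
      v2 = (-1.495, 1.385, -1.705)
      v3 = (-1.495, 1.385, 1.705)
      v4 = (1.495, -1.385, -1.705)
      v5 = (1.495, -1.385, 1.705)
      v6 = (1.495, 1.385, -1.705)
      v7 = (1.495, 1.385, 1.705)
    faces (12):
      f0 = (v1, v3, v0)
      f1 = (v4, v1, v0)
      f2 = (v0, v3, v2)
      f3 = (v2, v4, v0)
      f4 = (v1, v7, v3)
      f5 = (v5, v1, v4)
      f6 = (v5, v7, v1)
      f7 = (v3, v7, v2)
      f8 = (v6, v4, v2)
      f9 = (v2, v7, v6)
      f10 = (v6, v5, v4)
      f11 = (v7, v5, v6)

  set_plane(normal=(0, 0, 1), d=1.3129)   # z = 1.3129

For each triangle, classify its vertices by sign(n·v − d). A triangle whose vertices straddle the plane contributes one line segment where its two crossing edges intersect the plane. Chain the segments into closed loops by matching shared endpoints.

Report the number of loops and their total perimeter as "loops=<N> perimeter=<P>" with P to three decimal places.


Straddling triangles (8 of 12):
  (v1,v3,v0) [++-] → (-1.495, 1.06649, 1.3129)–(-1.495, -1.385, 1.3129)  len=2.4515
  (v4,v1,v0) [-+-] → (-1.15119, -1.385, 1.3129)–(-1.495, -1.385, 1.3129)  len=0.3438
  (v0,v3,v2) [-+-] → (-1.495, 1.06649, 1.3129)–(-1.495, 1.385, 1.3129)  len=0.3185
  (v5,v1,v4) [++-] → (-1.15119, -1.385, 1.3129)–(1.495, -1.385, 1.3129)  len=2.6462
  (v3,v7,v2) [++-] → (1.15119, 1.385, 1.3129)–(-1.495, 1.385, 1.3129)  len=2.6462
  (v2,v7,v6) [-+-] → (1.15119, 1.385, 1.3129)–(1.495, 1.385, 1.3129)  len=0.3438
  (v6,v5,v4) [-+-] → (1.495, -1.06649, 1.3129)–(1.495, -1.385, 1.3129)  len=0.3185
  (v7,v5,v6) [++-] → (1.495, -1.06649, 1.3129)–(1.495, 1.385, 1.3129)  len=2.4515

Chained into 1 loop(s):
  loop 1: 8 segments, perimeter = 11.5200
Total perimeter = 11.520

loops=1 perimeter=11.520


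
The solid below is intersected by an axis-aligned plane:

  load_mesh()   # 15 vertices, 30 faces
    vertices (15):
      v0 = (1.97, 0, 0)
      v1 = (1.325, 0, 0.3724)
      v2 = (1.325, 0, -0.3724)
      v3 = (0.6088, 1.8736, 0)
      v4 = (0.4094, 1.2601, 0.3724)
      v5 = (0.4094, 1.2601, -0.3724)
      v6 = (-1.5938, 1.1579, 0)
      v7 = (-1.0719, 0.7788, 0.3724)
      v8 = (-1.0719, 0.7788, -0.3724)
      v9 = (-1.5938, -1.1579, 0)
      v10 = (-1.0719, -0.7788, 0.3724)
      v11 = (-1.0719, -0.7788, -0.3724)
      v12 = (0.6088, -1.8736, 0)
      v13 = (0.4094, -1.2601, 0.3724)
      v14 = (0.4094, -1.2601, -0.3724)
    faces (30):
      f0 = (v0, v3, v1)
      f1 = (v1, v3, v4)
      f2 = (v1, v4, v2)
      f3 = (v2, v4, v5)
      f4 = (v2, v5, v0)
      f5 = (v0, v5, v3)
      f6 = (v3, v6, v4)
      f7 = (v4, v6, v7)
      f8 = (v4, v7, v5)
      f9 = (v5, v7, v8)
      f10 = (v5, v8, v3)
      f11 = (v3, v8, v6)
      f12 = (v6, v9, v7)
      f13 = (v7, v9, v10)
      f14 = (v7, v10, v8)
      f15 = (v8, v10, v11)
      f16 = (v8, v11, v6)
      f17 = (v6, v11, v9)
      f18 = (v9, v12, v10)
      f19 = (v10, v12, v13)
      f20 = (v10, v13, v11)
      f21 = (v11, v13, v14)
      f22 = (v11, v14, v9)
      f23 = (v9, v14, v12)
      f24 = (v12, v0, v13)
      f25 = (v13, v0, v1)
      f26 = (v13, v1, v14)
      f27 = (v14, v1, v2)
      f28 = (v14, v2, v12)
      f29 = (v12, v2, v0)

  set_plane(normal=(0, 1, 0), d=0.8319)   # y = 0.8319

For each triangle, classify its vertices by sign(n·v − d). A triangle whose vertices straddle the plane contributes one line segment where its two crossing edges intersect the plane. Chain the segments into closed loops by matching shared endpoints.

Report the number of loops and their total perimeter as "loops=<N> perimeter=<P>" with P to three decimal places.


loops=2 perimeter=4.566

Straddling triangles (14 of 30):
  (v0,v3,v1) [-+-] → (1.36561, 0.8319, 0)–(1.007, 0.8319, 0.20705)  len=0.4141
  (v1,v3,v4) [-++] → (1.007, 0.8319, 0.20705)–(0.720534, 0.8319, 0.3724)  len=0.3308
  (v1,v4,v2) [-+-] → (0.720534, 0.8319, 0.3724)–(0.720534, 0.8319, 0.119306)  len=0.2531
  (v2,v4,v5) [-++] → (0.720534, 0.8319, 0.119306)–(0.720534, 0.8319, -0.3724)  len=0.4917
  (v2,v5,v0) [-+-] → (0.720534, 0.8319, -0.3724)–(0.939714, 0.8319, -0.245853)  len=0.2531
  (v0,v5,v3) [-++] → (0.939714, 0.8319, -0.245853)–(1.36561, 0.8319, 0)  len=0.4918
  (v4,v6,v7) [++-] → (-1.145, 0.8319, 0.320238)–(-0.908474, 0.8319, 0.3724)  len=0.2422
  (v4,v7,v5) [+-+] → (-0.908474, 0.8319, 0.3724)–(-0.908474, 0.8319, 0.290229)  len=0.0822
  (v5,v7,v8) [+--] → (-0.908474, 0.8319, 0.290229)–(-0.908474, 0.8319, -0.3724)  len=0.6626
  (v5,v8,v3) [+-+] → (-0.908474, 0.8319, -0.3724)–(-0.990383, 0.8319, -0.354338)  len=0.0839
  (v3,v8,v6) [+-+] → (-0.990383, 0.8319, -0.354338)–(-1.145, 0.8319, -0.320238)  len=0.1583
  (v6,v9,v7) [+--] → (-1.5938, 0.8319, 0)–(-1.145, 0.8319, 0.320238)  len=0.5513
  (v8,v11,v6) [--+] → (-1.50595, 0.8319, -0.0626852)–(-1.145, 0.8319, -0.320238)  len=0.4434
  (v6,v11,v9) [+--] → (-1.50595, 0.8319, -0.0626852)–(-1.5938, 0.8319, 0)  len=0.1079

Chained into 2 loop(s):
  loop 1: 6 segments, perimeter = 2.2345
  loop 2: 8 segments, perimeter = 2.3319
Total perimeter = 4.566


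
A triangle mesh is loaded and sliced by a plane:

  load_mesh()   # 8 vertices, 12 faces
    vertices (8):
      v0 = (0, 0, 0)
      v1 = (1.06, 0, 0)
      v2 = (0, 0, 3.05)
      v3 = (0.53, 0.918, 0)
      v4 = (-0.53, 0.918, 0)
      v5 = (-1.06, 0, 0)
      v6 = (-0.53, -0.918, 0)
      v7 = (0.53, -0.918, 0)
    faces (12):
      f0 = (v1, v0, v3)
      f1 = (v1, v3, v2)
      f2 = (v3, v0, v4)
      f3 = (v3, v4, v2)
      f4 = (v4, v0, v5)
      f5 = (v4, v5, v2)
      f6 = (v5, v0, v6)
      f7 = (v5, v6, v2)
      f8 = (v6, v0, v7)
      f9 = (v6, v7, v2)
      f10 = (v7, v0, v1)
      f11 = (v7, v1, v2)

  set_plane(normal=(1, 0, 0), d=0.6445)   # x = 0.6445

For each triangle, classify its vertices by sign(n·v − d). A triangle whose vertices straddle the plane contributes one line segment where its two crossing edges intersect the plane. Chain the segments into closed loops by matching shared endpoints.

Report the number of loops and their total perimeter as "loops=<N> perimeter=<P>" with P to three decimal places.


loops=1 perimeter=4.230

Straddling triangles (4 of 12):
  (v1,v0,v3) [+--] → (0.6445, 0, 0)–(0.6445, 0.719677, 0)  len=0.7197
  (v1,v3,v2) [+--] → (0.6445, 0.719677, 0)–(0.6445, 0, 1.19554)  len=1.3954
  (v7,v0,v1) [--+] → (0.6445, 0, 0)–(0.6445, -0.719677, 0)  len=0.7197
  (v7,v1,v2) [-+-] → (0.6445, -0.719677, 0)–(0.6445, 0, 1.19554)  len=1.3954

Chained into 1 loop(s):
  loop 1: 4 segments, perimeter = 4.2302
Total perimeter = 4.230


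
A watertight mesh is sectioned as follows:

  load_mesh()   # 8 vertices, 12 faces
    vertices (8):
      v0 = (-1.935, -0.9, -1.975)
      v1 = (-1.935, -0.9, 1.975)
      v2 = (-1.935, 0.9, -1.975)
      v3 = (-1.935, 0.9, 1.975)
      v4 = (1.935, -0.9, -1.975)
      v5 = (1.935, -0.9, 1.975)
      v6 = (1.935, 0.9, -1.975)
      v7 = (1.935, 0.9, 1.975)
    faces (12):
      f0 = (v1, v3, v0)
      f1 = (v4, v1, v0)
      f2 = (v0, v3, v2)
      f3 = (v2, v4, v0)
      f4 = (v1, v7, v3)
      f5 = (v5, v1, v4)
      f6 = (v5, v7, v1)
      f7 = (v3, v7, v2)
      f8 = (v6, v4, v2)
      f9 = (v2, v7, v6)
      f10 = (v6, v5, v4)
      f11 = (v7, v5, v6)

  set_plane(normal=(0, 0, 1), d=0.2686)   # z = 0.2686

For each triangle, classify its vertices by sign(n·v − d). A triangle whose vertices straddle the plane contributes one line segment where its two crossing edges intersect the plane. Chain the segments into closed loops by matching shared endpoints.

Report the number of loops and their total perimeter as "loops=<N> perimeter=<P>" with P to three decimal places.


Straddling triangles (8 of 12):
  (v1,v3,v0) [++-] → (-1.935, 0.1224, 0.2686)–(-1.935, -0.9, 0.2686)  len=1.0224
  (v4,v1,v0) [-+-] → (-0.26316, -0.9, 0.2686)–(-1.935, -0.9, 0.2686)  len=1.6718
  (v0,v3,v2) [-+-] → (-1.935, 0.1224, 0.2686)–(-1.935, 0.9, 0.2686)  len=0.7776
  (v5,v1,v4) [++-] → (-0.26316, -0.9, 0.2686)–(1.935, -0.9, 0.2686)  len=2.1982
  (v3,v7,v2) [++-] → (0.26316, 0.9, 0.2686)–(-1.935, 0.9, 0.2686)  len=2.1982
  (v2,v7,v6) [-+-] → (0.26316, 0.9, 0.2686)–(1.935, 0.9, 0.2686)  len=1.6718
  (v6,v5,v4) [-+-] → (1.935, -0.1224, 0.2686)–(1.935, -0.9, 0.2686)  len=0.7776
  (v7,v5,v6) [++-] → (1.935, -0.1224, 0.2686)–(1.935, 0.9, 0.2686)  len=1.0224

Chained into 1 loop(s):
  loop 1: 8 segments, perimeter = 11.3400
Total perimeter = 11.340

loops=1 perimeter=11.340


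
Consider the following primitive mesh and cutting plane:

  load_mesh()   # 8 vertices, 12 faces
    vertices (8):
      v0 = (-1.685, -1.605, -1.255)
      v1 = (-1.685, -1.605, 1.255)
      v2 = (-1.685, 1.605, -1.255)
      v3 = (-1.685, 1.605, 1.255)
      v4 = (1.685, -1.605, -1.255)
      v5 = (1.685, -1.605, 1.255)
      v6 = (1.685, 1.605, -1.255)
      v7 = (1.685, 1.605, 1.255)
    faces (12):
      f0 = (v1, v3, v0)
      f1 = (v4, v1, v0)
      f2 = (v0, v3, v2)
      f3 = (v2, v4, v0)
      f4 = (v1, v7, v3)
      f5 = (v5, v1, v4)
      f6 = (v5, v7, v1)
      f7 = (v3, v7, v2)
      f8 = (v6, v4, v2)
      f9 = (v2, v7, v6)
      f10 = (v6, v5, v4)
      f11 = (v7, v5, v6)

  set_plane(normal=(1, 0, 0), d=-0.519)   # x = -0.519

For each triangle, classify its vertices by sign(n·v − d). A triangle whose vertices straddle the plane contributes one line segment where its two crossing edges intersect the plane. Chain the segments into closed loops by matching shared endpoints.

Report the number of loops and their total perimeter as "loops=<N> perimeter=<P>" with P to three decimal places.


loops=1 perimeter=11.440

Straddling triangles (8 of 12):
  (v4,v1,v0) [+--] → (-0.519, -1.605, 0.386555)–(-0.519, -1.605, -1.255)  len=1.6416
  (v2,v4,v0) [-+-] → (-0.519, 0.494359, -1.255)–(-0.519, -1.605, -1.255)  len=2.0994
  (v1,v7,v3) [-+-] → (-0.519, -0.494359, 1.255)–(-0.519, 1.605, 1.255)  len=2.0994
  (v5,v1,v4) [+-+] → (-0.519, -1.605, 1.255)–(-0.519, -1.605, 0.386555)  len=0.8684
  (v5,v7,v1) [++-] → (-0.519, -0.494359, 1.255)–(-0.519, -1.605, 1.255)  len=1.1106
  (v3,v7,v2) [-+-] → (-0.519, 1.605, 1.255)–(-0.519, 1.605, -0.386555)  len=1.6416
  (v6,v4,v2) [++-] → (-0.519, 0.494359, -1.255)–(-0.519, 1.605, -1.255)  len=1.1106
  (v2,v7,v6) [-++] → (-0.519, 1.605, -0.386555)–(-0.519, 1.605, -1.255)  len=0.8684

Chained into 1 loop(s):
  loop 1: 8 segments, perimeter = 11.4400
Total perimeter = 11.440


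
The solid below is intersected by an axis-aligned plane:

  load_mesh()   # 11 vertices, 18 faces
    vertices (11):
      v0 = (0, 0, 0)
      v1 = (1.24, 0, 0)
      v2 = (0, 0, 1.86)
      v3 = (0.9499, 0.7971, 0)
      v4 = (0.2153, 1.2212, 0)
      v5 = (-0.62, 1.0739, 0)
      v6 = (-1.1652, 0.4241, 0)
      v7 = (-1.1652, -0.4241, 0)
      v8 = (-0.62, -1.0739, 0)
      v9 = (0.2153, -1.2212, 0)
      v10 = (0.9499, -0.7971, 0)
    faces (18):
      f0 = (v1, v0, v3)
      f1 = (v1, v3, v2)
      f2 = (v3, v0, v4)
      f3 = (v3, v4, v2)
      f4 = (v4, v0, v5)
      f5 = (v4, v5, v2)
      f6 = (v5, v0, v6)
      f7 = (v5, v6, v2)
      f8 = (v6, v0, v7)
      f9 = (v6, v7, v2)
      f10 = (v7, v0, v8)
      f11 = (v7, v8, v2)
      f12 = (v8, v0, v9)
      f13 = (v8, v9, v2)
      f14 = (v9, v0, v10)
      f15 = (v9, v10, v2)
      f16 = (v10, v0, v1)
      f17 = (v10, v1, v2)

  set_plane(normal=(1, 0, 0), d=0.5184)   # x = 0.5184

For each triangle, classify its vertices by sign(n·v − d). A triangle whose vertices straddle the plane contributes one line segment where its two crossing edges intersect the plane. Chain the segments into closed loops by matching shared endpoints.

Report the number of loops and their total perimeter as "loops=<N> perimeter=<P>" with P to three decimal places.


loops=1 perimeter=5.169

Straddling triangles (8 of 18):
  (v1,v0,v3) [+-+] → (0.5184, 0, 0)–(0.5184, 0.435011, 0)  len=0.4350
  (v1,v3,v2) [++-] → (0.5184, 0.435011, 0.844921)–(0.5184, 0, 1.0824)  len=0.4956
  (v3,v0,v4) [+--] → (0.5184, 0.435011, 0)–(0.5184, 1.04621, 0)  len=0.6112
  (v3,v4,v2) [+--] → (0.5184, 1.04621, 0)–(0.5184, 0.435011, 0.844921)  len=1.0428
  (v9,v0,v10) [--+] → (0.5184, -0.435011, 0)–(0.5184, -1.04621, 0)  len=0.6112
  (v9,v10,v2) [-+-] → (0.5184, -1.04621, 0)–(0.5184, -0.435011, 0.844921)  len=1.0428
  (v10,v0,v1) [+-+] → (0.5184, -0.435011, 0)–(0.5184, 0, 0)  len=0.4350
  (v10,v1,v2) [++-] → (0.5184, 0, 1.0824)–(0.5184, -0.435011, 0.844921)  len=0.4956

Chained into 1 loop(s):
  loop 1: 8 segments, perimeter = 5.1693
Total perimeter = 5.169


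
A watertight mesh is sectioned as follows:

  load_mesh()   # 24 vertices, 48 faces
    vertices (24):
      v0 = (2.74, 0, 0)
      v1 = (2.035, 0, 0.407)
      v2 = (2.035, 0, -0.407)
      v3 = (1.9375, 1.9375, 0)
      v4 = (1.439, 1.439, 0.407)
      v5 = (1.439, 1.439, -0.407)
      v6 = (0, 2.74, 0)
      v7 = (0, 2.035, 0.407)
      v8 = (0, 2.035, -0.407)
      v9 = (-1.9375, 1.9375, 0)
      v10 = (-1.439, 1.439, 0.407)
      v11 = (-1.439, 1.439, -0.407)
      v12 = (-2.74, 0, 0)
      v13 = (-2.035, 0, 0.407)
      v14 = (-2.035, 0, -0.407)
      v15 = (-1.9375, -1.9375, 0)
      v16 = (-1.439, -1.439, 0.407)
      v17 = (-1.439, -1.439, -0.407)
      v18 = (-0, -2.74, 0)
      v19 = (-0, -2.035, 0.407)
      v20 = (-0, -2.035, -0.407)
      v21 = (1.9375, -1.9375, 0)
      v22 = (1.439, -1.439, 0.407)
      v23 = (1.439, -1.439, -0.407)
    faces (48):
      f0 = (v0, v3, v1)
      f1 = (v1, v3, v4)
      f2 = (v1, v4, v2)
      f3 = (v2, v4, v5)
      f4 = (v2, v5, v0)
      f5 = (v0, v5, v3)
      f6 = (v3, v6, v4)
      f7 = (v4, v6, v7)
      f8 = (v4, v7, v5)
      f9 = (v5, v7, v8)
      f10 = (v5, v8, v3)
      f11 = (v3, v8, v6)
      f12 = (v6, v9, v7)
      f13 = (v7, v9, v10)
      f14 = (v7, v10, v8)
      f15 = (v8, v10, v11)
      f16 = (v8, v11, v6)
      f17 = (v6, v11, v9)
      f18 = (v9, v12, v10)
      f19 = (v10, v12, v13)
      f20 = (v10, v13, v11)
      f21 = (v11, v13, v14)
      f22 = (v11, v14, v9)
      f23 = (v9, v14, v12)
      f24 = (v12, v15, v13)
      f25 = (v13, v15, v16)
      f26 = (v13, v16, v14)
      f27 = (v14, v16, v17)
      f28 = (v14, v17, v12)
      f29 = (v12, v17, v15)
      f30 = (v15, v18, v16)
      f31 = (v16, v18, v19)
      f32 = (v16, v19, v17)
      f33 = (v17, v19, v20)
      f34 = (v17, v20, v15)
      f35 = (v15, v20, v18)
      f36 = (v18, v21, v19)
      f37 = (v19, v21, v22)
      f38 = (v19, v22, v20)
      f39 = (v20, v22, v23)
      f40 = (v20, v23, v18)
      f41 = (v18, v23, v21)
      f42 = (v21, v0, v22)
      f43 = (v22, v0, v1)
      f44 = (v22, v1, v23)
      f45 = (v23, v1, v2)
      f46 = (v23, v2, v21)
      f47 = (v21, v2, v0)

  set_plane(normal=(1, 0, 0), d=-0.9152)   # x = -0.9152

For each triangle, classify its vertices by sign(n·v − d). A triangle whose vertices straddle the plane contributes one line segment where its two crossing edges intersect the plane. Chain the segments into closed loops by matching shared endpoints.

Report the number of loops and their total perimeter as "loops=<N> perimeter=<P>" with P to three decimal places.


loops=2 perimeter=4.884

Straddling triangles (12 of 48):
  (v6,v9,v7) [+-+] → (-0.9152, 2.36093, 0)–(-0.9152, 1.98894, 0.214749)  len=0.4295
  (v7,v9,v10) [+--] → (-0.9152, 1.98894, 0.214749)–(-0.9152, 1.65595, 0.407)  len=0.3845
  (v7,v10,v8) [+-+] → (-0.9152, 1.65595, 0.407)–(-0.9152, 1.65595, 0.110702)  len=0.2963
  (v8,v10,v11) [+--] → (-0.9152, 1.65595, 0.110702)–(-0.9152, 1.65595, -0.407)  len=0.5177
  (v8,v11,v6) [+-+] → (-0.9152, 1.65595, -0.407)–(-0.9152, 1.91257, -0.258851)  len=0.2963
  (v6,v11,v9) [+--] → (-0.9152, 1.91257, -0.258851)–(-0.9152, 2.36093, 0)  len=0.5177
  (v15,v18,v16) [-+-] → (-0.9152, -2.36093, 0)–(-0.9152, -1.91257, 0.258851)  len=0.5177
  (v16,v18,v19) [-++] → (-0.9152, -1.91257, 0.258851)–(-0.9152, -1.65595, 0.407)  len=0.2963
  (v16,v19,v17) [-+-] → (-0.9152, -1.65595, 0.407)–(-0.9152, -1.65595, -0.110702)  len=0.5177
  (v17,v19,v20) [-++] → (-0.9152, -1.65595, -0.110702)–(-0.9152, -1.65595, -0.407)  len=0.2963
  (v17,v20,v15) [-+-] → (-0.9152, -1.65595, -0.407)–(-0.9152, -1.98894, -0.214749)  len=0.3845
  (v15,v20,v18) [-++] → (-0.9152, -1.98894, -0.214749)–(-0.9152, -2.36093, 0)  len=0.4295

Chained into 2 loop(s):
  loop 1: 6 segments, perimeter = 2.4421
  loop 2: 6 segments, perimeter = 2.4421
Total perimeter = 4.884


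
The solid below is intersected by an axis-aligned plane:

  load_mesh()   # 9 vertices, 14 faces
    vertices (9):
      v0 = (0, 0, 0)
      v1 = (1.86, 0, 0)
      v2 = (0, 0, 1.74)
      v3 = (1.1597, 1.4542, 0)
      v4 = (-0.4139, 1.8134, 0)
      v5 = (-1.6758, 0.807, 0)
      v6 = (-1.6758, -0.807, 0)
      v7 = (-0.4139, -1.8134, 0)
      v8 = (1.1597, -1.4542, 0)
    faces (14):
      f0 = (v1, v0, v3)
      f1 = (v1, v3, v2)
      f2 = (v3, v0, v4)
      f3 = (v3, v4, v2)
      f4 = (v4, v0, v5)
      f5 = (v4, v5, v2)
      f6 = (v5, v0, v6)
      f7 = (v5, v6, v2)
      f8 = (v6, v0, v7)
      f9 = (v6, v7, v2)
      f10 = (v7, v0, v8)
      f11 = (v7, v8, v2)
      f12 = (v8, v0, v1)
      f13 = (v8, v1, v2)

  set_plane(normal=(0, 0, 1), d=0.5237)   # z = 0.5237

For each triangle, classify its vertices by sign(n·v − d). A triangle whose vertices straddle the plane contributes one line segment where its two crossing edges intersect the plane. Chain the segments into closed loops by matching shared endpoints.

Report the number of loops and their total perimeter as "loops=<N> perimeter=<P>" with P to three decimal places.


loops=1 perimeter=7.898

Straddling triangles (7 of 14):
  (v1,v3,v2) [--+] → (0.810657, 1.01652, 0.5237)–(1.30018, 0, 0.5237)  len=1.1282
  (v3,v4,v2) [--+] → (-0.289326, 1.26761, 0.5237)–(0.810657, 1.01652, 0.5237)  len=1.1283
  (v4,v5,v2) [--+] → (-1.17142, 0.564112, 0.5237)–(-0.289326, 1.26761, 0.5237)  len=1.1283
  (v5,v6,v2) [--+] → (-1.17142, -0.564112, 0.5237)–(-1.17142, 0.564112, 0.5237)  len=1.1282
  (v6,v7,v2) [--+] → (-0.289326, -1.26761, 0.5237)–(-1.17142, -0.564112, 0.5237)  len=1.1283
  (v7,v8,v2) [--+] → (0.810657, -1.01652, 0.5237)–(-0.289326, -1.26761, 0.5237)  len=1.1283
  (v8,v1,v2) [--+] → (1.30018, 0, 0.5237)–(0.810657, -1.01652, 0.5237)  len=1.1282

Chained into 1 loop(s):
  loop 1: 7 segments, perimeter = 7.8978
Total perimeter = 7.898


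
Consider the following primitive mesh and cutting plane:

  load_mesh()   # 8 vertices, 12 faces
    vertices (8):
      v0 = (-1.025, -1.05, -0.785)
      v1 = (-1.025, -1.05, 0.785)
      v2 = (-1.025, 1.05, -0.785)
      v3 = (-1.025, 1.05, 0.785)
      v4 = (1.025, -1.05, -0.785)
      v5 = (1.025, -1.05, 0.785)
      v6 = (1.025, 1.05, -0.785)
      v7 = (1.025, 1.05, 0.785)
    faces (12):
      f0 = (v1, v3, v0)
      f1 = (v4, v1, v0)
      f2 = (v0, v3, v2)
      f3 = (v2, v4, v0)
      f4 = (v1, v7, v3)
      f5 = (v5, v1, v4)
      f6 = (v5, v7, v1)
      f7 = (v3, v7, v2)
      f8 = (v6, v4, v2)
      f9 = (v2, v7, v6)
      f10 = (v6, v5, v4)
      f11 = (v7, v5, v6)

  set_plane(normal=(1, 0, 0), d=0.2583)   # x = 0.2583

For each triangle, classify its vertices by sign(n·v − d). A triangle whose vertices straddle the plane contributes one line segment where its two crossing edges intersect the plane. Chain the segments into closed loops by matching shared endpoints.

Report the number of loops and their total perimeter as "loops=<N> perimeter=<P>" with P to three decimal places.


Straddling triangles (8 of 12):
  (v4,v1,v0) [+--] → (0.2583, -1.05, -0.19782)–(0.2583, -1.05, -0.785)  len=0.5872
  (v2,v4,v0) [-+-] → (0.2583, -0.2646, -0.785)–(0.2583, -1.05, -0.785)  len=0.7854
  (v1,v7,v3) [-+-] → (0.2583, 0.2646, 0.785)–(0.2583, 1.05, 0.785)  len=0.7854
  (v5,v1,v4) [+-+] → (0.2583, -1.05, 0.785)–(0.2583, -1.05, -0.19782)  len=0.9828
  (v5,v7,v1) [++-] → (0.2583, 0.2646, 0.785)–(0.2583, -1.05, 0.785)  len=1.3146
  (v3,v7,v2) [-+-] → (0.2583, 1.05, 0.785)–(0.2583, 1.05, 0.19782)  len=0.5872
  (v6,v4,v2) [++-] → (0.2583, -0.2646, -0.785)–(0.2583, 1.05, -0.785)  len=1.3146
  (v2,v7,v6) [-++] → (0.2583, 1.05, 0.19782)–(0.2583, 1.05, -0.785)  len=0.9828

Chained into 1 loop(s):
  loop 1: 8 segments, perimeter = 7.3400
Total perimeter = 7.340

loops=1 perimeter=7.340


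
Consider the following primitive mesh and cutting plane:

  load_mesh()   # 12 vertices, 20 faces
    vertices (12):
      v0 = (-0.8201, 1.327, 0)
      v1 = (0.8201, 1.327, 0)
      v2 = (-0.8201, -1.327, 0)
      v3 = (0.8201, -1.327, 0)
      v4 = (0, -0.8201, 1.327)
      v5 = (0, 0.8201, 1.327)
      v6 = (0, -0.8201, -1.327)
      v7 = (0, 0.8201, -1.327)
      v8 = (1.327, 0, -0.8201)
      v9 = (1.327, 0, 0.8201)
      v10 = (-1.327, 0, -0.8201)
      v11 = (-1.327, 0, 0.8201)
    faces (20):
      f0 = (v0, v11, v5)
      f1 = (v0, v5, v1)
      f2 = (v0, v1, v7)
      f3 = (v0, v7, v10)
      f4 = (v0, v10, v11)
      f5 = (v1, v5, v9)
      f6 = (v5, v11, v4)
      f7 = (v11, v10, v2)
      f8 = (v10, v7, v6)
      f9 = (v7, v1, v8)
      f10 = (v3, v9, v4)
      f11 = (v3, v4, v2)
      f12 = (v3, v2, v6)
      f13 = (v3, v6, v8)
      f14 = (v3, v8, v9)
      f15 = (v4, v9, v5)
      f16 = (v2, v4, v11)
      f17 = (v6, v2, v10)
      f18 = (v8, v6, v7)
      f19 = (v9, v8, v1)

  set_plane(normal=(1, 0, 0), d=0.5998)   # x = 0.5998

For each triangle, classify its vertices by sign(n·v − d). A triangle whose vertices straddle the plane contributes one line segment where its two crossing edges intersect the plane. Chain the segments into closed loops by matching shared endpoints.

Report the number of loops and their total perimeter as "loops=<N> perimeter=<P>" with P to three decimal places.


Straddling triangles (10 of 20):
  (v0,v5,v1) [--+] → (0.5998, 1.19083, 0.356466)–(0.5998, 1.327, 0)  len=0.3816
  (v0,v1,v7) [-+-] → (0.5998, 1.327, 0)–(0.5998, 1.19083, -0.356466)  len=0.3816
  (v1,v5,v9) [+-+] → (0.5998, 1.19083, 0.356466)–(0.5998, 0.449417, 1.09788)  len=1.0485
  (v7,v1,v8) [-++] → (0.5998, 1.19083, -0.356466)–(0.5998, 0.449417, -1.09788)  len=1.0485
  (v3,v9,v4) [++-] → (0.5998, -0.449417, 1.09788)–(0.5998, -1.19083, 0.356466)  len=1.0485
  (v3,v4,v2) [+--] → (0.5998, -1.19083, 0.356466)–(0.5998, -1.327, 0)  len=0.3816
  (v3,v2,v6) [+--] → (0.5998, -1.327, 0)–(0.5998, -1.19083, -0.356466)  len=0.3816
  (v3,v6,v8) [+-+] → (0.5998, -1.19083, -0.356466)–(0.5998, -0.449417, -1.09788)  len=1.0485
  (v4,v9,v5) [-+-] → (0.5998, -0.449417, 1.09788)–(0.5998, 0.449417, 1.09788)  len=0.8988
  (v8,v6,v7) [+--] → (0.5998, -0.449417, -1.09788)–(0.5998, 0.449417, -1.09788)  len=0.8988

Chained into 1 loop(s):
  loop 1: 10 segments, perimeter = 7.5181
Total perimeter = 7.518

loops=1 perimeter=7.518


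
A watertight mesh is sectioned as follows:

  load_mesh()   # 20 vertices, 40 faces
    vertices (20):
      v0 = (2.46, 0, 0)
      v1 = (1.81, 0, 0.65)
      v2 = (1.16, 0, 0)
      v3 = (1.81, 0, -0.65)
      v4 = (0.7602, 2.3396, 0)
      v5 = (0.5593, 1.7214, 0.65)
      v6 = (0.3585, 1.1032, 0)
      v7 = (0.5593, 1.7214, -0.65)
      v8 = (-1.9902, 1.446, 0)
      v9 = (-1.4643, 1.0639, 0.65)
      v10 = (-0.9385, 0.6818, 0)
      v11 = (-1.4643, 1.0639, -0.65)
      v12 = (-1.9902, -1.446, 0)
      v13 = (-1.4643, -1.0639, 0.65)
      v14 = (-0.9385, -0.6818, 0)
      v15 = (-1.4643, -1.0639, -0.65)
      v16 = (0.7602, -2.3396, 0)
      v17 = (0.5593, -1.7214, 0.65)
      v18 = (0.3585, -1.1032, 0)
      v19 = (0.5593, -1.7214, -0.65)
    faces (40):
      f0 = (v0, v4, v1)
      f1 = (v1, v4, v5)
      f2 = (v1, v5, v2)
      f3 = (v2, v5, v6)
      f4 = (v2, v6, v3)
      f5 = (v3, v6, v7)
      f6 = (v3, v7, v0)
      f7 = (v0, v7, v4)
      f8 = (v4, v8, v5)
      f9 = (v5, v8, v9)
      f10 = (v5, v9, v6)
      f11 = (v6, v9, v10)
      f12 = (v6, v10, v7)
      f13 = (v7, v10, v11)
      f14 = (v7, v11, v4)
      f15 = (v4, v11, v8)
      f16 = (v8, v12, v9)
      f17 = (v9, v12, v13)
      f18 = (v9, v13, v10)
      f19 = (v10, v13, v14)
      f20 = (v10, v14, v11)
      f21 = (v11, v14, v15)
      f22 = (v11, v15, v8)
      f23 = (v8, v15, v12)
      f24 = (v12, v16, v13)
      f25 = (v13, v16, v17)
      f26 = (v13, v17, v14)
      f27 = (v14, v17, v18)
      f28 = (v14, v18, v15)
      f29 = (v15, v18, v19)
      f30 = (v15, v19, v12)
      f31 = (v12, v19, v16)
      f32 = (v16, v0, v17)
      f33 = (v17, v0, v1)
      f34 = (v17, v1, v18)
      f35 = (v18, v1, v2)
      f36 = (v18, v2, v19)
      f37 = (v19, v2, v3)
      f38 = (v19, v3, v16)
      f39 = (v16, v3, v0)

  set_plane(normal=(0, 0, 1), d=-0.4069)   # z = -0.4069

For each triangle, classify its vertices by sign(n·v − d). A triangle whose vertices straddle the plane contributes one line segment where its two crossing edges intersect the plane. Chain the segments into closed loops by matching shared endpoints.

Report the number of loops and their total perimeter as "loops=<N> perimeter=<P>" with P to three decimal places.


loops=2 perimeter=21.278

Straddling triangles (20 of 40):
  (v2,v6,v3) [++-] → (1.26714, 0.412597, -0.4069)–(1.5669, 0, -0.4069)  len=0.5100
  (v3,v6,v7) [-+-] → (1.26714, 0.412597, -0.4069)–(0.484201, 1.49019, -0.4069)  len=1.3320
  (v3,v7,v0) [--+] → (1.27016, 1.0776, -0.4069)–(2.0531, 0, -0.4069)  len=1.3320
  (v0,v7,v4) [+-+] → (1.27016, 1.0776, -0.4069)–(0.634437, 1.95261, -0.4069)  len=1.0816
  (v6,v10,v7) [++-] → (-0.0008772, 1.33259, -0.4069)–(0.484201, 1.49019, -0.4069)  len=0.5100
  (v7,v10,v11) [-+-] → (-0.0008772, 1.33259, -0.4069)–(-1.26765, 0.920995, -0.4069)  len=1.3320
  (v7,v11,v4) [--+] → (-0.632337, 1.54101, -0.4069)–(0.634437, 1.95261, -0.4069)  len=1.3320
  (v4,v11,v8) [+-+] → (-0.632337, 1.54101, -0.4069)–(-1.66099, 1.20681, -0.4069)  len=1.0816
  (v10,v14,v11) [++-] → (-1.26765, 0.411008, -0.4069)–(-1.26765, 0.920995, -0.4069)  len=0.5100
  (v11,v14,v15) [-+-] → (-1.26765, 0.411008, -0.4069)–(-1.26765, -0.920995, -0.4069)  len=1.3320
  (v11,v15,v8) [--+] → (-1.66099, -0.125197, -0.4069)–(-1.66099, 1.20681, -0.4069)  len=1.3320
  (v8,v15,v12) [+-+] → (-1.66099, -0.125197, -0.4069)–(-1.66099, -1.20681, -0.4069)  len=1.0816
  (v14,v18,v15) [++-] → (-0.782573, -1.0786, -0.4069)–(-1.26765, -0.920995, -0.4069)  len=0.5100
  (v15,v18,v19) [-+-] → (-0.782573, -1.0786, -0.4069)–(0.484201, -1.49019, -0.4069)  len=1.3320
  (v15,v19,v12) [--+] → (-0.394213, -1.6184, -0.4069)–(-1.66099, -1.20681, -0.4069)  len=1.3320
  (v12,v19,v16) [+-+] → (-0.394213, -1.6184, -0.4069)–(0.634437, -1.95261, -0.4069)  len=1.0816
  (v18,v2,v19) [++-] → (0.783962, -1.0776, -0.4069)–(0.484201, -1.49019, -0.4069)  len=0.5100
  (v19,v2,v3) [-+-] → (0.783962, -1.0776, -0.4069)–(1.5669, 0, -0.4069)  len=1.3320
  (v19,v3,v16) [--+] → (1.41737, -0.87501, -0.4069)–(0.634437, -1.95261, -0.4069)  len=1.3320
  (v16,v3,v0) [+-+] → (1.41737, -0.87501, -0.4069)–(2.0531, 0, -0.4069)  len=1.0816

Chained into 2 loop(s):
  loop 1: 10 segments, perimeter = 9.2100
  loop 2: 10 segments, perimeter = 12.0678
Total perimeter = 21.278
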